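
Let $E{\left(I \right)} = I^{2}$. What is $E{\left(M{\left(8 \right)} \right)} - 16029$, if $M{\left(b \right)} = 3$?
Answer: $-16020$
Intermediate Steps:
$E{\left(M{\left(8 \right)} \right)} - 16029 = 3^{2} - 16029 = 9 - 16029 = -16020$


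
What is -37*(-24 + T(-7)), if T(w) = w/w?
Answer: 851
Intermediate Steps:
T(w) = 1
-37*(-24 + T(-7)) = -37*(-24 + 1) = -37*(-23) = 851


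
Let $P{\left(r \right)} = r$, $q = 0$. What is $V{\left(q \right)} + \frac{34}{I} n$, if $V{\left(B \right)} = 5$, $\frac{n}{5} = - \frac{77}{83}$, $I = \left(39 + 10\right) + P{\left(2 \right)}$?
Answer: $\frac{475}{249} \approx 1.9076$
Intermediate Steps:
$I = 51$ ($I = \left(39 + 10\right) + 2 = 49 + 2 = 51$)
$n = - \frac{385}{83}$ ($n = 5 \left(- \frac{77}{83}\right) = - \frac{385}{83} \approx -4.6386$)
$V{\left(q \right)} + \frac{34}{I} n = 5 + \frac{34}{51} \left(- \frac{385}{83}\right) = 5 + 34 \cdot \frac{1}{51} \left(- \frac{385}{83}\right) = 5 + \frac{2}{3} \left(- \frac{385}{83}\right) = 5 - \frac{770}{249} = \frac{475}{249}$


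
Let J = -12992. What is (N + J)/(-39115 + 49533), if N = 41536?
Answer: 14272/5209 ≈ 2.7399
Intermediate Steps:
(N + J)/(-39115 + 49533) = (41536 - 12992)/(-39115 + 49533) = 28544/10418 = 28544*(1/10418) = 14272/5209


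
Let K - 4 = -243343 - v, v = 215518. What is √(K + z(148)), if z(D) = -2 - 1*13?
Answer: 2*I*√114718 ≈ 677.4*I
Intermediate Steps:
z(D) = -15 (z(D) = -2 - 13 = -15)
K = -458857 (K = 4 + (-243343 - 1*215518) = 4 + (-243343 - 215518) = 4 - 458861 = -458857)
√(K + z(148)) = √(-458857 - 15) = √(-458872) = 2*I*√114718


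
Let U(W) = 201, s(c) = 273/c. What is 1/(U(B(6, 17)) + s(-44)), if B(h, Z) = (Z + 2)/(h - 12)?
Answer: 44/8571 ≈ 0.0051336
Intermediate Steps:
B(h, Z) = (2 + Z)/(-12 + h)
1/(U(B(6, 17)) + s(-44)) = 1/(201 + 273/(-44)) = 1/(201 + 273*(-1/44)) = 1/(201 - 273/44) = 1/(8571/44) = 44/8571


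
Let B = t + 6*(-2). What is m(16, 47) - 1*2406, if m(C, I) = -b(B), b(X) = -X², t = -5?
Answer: -2117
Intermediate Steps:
B = -17 (B = -5 + 6*(-2) = -5 - 12 = -17)
m(C, I) = 289 (m(C, I) = -(-1)*(-17)² = -(-1)*289 = -1*(-289) = 289)
m(16, 47) - 1*2406 = 289 - 1*2406 = 289 - 2406 = -2117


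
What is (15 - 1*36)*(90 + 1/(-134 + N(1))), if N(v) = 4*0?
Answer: -253239/134 ≈ -1889.8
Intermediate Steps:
N(v) = 0
(15 - 1*36)*(90 + 1/(-134 + N(1))) = (15 - 1*36)*(90 + 1/(-134 + 0)) = (15 - 36)*(90 + 1/(-134)) = -21*(90 - 1/134) = -21*12059/134 = -253239/134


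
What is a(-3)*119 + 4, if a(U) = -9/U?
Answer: 361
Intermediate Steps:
a(-3)*119 + 4 = -9/(-3)*119 + 4 = -9*(-⅓)*119 + 4 = 3*119 + 4 = 357 + 4 = 361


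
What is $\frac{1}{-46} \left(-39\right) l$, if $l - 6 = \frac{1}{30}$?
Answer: $\frac{2353}{460} \approx 5.1152$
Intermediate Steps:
$l = \frac{181}{30}$ ($l = 6 + \frac{1}{30} = \frac{181}{30} \approx 6.0333$)
$\frac{1}{-46} \left(-39\right) l = \frac{1}{-46} \left(-39\right) \frac{181}{30} = \left(- \frac{1}{46}\right) \left(-39\right) \frac{181}{30} = \frac{39}{46} \cdot \frac{181}{30} = \frac{2353}{460}$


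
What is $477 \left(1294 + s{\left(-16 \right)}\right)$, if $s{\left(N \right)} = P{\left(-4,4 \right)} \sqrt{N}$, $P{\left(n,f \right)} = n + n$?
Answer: $617238 - 15264 i \approx 6.1724 \cdot 10^{5} - 15264.0 i$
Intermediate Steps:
$P{\left(n,f \right)} = 2 n$
$s{\left(N \right)} = - 8 \sqrt{N}$ ($s{\left(N \right)} = 2 \left(-4\right) \sqrt{N} = - 8 \sqrt{N}$)
$477 \left(1294 + s{\left(-16 \right)}\right) = 477 \left(1294 - 8 \sqrt{-16}\right) = 477 \left(1294 - 8 \cdot 4 i\right) = 477 \left(1294 - 32 i\right) = 617238 - 15264 i$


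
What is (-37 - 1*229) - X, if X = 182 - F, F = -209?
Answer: -657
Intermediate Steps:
X = 391 (X = 182 - 1*(-209) = 182 + 209 = 391)
(-37 - 1*229) - X = (-37 - 1*229) - 1*391 = (-37 - 229) - 391 = -266 - 391 = -657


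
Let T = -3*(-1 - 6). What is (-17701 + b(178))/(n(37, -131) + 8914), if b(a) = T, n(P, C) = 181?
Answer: -208/107 ≈ -1.9439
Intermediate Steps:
T = 21 (T = -3*(-7) = 21)
b(a) = 21
(-17701 + b(178))/(n(37, -131) + 8914) = (-17701 + 21)/(181 + 8914) = -17680/9095 = -17680*1/9095 = -208/107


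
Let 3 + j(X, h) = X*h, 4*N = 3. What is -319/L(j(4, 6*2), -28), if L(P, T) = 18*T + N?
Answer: 116/183 ≈ 0.63388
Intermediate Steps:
N = 3/4 (N = (1/4)*3 = 3/4 ≈ 0.75000)
j(X, h) = -3 + X*h
L(P, T) = 3/4 + 18*T (L(P, T) = 18*T + 3/4 = 3/4 + 18*T)
-319/L(j(4, 6*2), -28) = -319/(3/4 + 18*(-28)) = -319/(3/4 - 504) = -319/(-2013/4) = -319*(-4/2013) = 116/183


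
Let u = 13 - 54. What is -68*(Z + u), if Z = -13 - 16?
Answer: 4760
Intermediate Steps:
Z = -29
u = -41
-68*(Z + u) = -68*(-29 - 41) = -68*(-70) = 4760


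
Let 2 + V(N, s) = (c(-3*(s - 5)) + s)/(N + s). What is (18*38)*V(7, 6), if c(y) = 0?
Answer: -13680/13 ≈ -1052.3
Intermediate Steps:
V(N, s) = -2 + s/(N + s) (V(N, s) = -2 + (0 + s)/(N + s) = -2 + s/(N + s))
(18*38)*V(7, 6) = (18*38)*((-1*6 - 2*7)/(7 + 6)) = 684*((-6 - 14)/13) = 684*((1/13)*(-20)) = 684*(-20/13) = -13680/13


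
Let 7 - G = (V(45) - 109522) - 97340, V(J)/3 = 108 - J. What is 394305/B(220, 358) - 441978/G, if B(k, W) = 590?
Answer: 4061709519/6097060 ≈ 666.17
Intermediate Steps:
V(J) = 324 - 3*J (V(J) = 3*(108 - J) = 324 - 3*J)
G = 206680 (G = 7 - (((324 - 3*45) - 109522) - 97340) = 7 - (((324 - 135) - 109522) - 97340) = 7 - ((189 - 109522) - 97340) = 7 - (-109333 - 97340) = 7 - 1*(-206673) = 7 + 206673 = 206680)
394305/B(220, 358) - 441978/G = 394305/590 - 441978/206680 = 394305*(1/590) - 441978*1/206680 = 78861/118 - 220989/103340 = 4061709519/6097060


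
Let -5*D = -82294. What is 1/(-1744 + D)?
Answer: 5/73574 ≈ 6.7959e-5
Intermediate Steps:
D = 82294/5 (D = -⅕*(-82294) = 82294/5 ≈ 16459.)
1/(-1744 + D) = 1/(-1744 + 82294/5) = 1/(73574/5) = 5/73574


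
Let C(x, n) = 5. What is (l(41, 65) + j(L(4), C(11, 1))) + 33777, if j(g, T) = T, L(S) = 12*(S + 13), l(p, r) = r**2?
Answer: 38007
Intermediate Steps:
L(S) = 156 + 12*S (L(S) = 12*(13 + S) = 156 + 12*S)
(l(41, 65) + j(L(4), C(11, 1))) + 33777 = (65**2 + 5) + 33777 = (4225 + 5) + 33777 = 4230 + 33777 = 38007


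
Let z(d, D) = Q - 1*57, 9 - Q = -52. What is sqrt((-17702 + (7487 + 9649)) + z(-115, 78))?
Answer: I*sqrt(562) ≈ 23.707*I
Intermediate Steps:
Q = 61 (Q = 9 - 1*(-52) = 9 + 52 = 61)
z(d, D) = 4 (z(d, D) = 61 - 1*57 = 61 - 57 = 4)
sqrt((-17702 + (7487 + 9649)) + z(-115, 78)) = sqrt((-17702 + (7487 + 9649)) + 4) = sqrt((-17702 + 17136) + 4) = sqrt(-566 + 4) = sqrt(-562) = I*sqrt(562)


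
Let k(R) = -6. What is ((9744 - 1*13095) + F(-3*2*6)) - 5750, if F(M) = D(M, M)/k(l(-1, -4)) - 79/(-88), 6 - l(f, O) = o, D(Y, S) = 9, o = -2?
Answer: -800941/88 ≈ -9101.6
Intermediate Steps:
l(f, O) = 8 (l(f, O) = 6 - 1*(-2) = 6 + 2 = 8)
F(M) = -53/88 (F(M) = 9/(-6) - 79/(-88) = 9*(-⅙) - 79*(-1/88) = -3/2 + 79/88 = -53/88)
((9744 - 1*13095) + F(-3*2*6)) - 5750 = ((9744 - 1*13095) - 53/88) - 5750 = ((9744 - 13095) - 53/88) - 5750 = (-3351 - 53/88) - 5750 = -294941/88 - 5750 = -800941/88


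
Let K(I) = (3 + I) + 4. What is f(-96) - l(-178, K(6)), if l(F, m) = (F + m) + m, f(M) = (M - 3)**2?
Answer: 9953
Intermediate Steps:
K(I) = 7 + I
f(M) = (-3 + M)**2
l(F, m) = F + 2*m
f(-96) - l(-178, K(6)) = (-3 - 96)**2 - (-178 + 2*(7 + 6)) = (-99)**2 - (-178 + 2*13) = 9801 - (-178 + 26) = 9801 - 1*(-152) = 9801 + 152 = 9953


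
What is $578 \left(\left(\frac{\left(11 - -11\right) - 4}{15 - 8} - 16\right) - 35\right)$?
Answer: $- \frac{195942}{7} \approx -27992.0$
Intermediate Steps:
$578 \left(\left(\frac{\left(11 - -11\right) - 4}{15 - 8} - 16\right) - 35\right) = 578 \left(\left(\frac{\left(11 + 11\right) - 4}{15 - 8} - 16\right) - 35\right) = 578 \left(\left(\frac{22 - 4}{7} - 16\right) - 35\right) = 578 \left(\left(18 \cdot \frac{1}{7} - 16\right) - 35\right) = 578 \left(\left(\frac{18}{7} - 16\right) - 35\right) = 578 \left(- \frac{94}{7} - 35\right) = 578 \left(- \frac{339}{7}\right) = - \frac{195942}{7}$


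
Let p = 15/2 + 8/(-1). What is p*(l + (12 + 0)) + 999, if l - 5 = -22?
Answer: 2003/2 ≈ 1001.5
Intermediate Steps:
l = -17 (l = 5 - 22 = -17)
p = -½ (p = 15*(½) + 8*(-1) = 15/2 - 8 = -½ ≈ -0.50000)
p*(l + (12 + 0)) + 999 = -(-17 + (12 + 0))/2 + 999 = -(-17 + 12)/2 + 999 = -½*(-5) + 999 = 5/2 + 999 = 2003/2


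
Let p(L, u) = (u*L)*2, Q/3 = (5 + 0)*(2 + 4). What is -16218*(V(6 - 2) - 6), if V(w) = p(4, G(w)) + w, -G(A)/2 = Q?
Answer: 23386356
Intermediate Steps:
Q = 90 (Q = 3*((5 + 0)*(2 + 4)) = 3*(5*6) = 3*30 = 90)
G(A) = -180 (G(A) = -2*90 = -180)
p(L, u) = 2*L*u (p(L, u) = (L*u)*2 = 2*L*u)
V(w) = -1440 + w (V(w) = 2*4*(-180) + w = -1440 + w)
-16218*(V(6 - 2) - 6) = -16218*((-1440 + (6 - 2)) - 6) = -16218*((-1440 + 4) - 6) = -16218*(-1436 - 6) = -16218*(-1442) = 23386356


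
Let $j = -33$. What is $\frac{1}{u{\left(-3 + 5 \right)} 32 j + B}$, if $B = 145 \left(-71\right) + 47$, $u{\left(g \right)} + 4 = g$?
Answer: $- \frac{1}{8136} \approx -0.00012291$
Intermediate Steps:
$u{\left(g \right)} = -4 + g$
$B = -10248$ ($B = -10295 + 47 = -10248$)
$\frac{1}{u{\left(-3 + 5 \right)} 32 j + B} = \frac{1}{\left(-4 + \left(-3 + 5\right)\right) 32 \left(-33\right) - 10248} = \frac{1}{\left(-4 + 2\right) 32 \left(-33\right) - 10248} = \frac{1}{\left(-2\right) 32 \left(-33\right) - 10248} = \frac{1}{\left(-64\right) \left(-33\right) - 10248} = \frac{1}{2112 - 10248} = \frac{1}{-8136} = - \frac{1}{8136}$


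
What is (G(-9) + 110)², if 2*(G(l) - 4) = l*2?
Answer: 11025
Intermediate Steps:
G(l) = 4 + l (G(l) = 4 + (l*2)/2 = 4 + (2*l)/2 = 4 + l)
(G(-9) + 110)² = ((4 - 9) + 110)² = (-5 + 110)² = 105² = 11025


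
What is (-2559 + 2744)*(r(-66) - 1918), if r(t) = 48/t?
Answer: -3904610/11 ≈ -3.5496e+5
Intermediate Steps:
(-2559 + 2744)*(r(-66) - 1918) = (-2559 + 2744)*(48/(-66) - 1918) = 185*(48*(-1/66) - 1918) = 185*(-8/11 - 1918) = 185*(-21106/11) = -3904610/11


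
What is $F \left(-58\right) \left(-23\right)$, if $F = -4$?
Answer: $-5336$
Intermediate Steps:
$F \left(-58\right) \left(-23\right) = \left(-4\right) \left(-58\right) \left(-23\right) = 232 \left(-23\right) = -5336$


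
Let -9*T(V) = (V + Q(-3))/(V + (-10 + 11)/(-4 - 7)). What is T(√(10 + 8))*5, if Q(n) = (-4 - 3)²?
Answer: -13585/19593 - 9900*√2/2177 ≈ -7.1246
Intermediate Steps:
Q(n) = 49 (Q(n) = (-7)² = 49)
T(V) = -(49 + V)/(9*(-1/11 + V)) (T(V) = -(V + 49)/(9*(V + (-10 + 11)/(-4 - 7))) = -(49 + V)/(9*(V + 1/(-11))) = -(49 + V)/(9*(V + 1*(-1/11))) = -(49 + V)/(9*(V - 1/11)) = -(49 + V)/(9*(-1/11 + V)))
T(√(10 + 8))*5 = (11*(-49 - √(10 + 8))/(9*(-1 + 11*√(10 + 8))))*5 = (11*(-49 - √18)/(9*(-1 + 11*√18)))*5 = (11*(-49 - 3*√2)/(9*(-1 + 11*(3*√2))))*5 = (11*(-49 - 3*√2)/(9*(-1 + 33*√2)))*5 = 55*(-49 - 3*√2)/(9*(-1 + 33*√2))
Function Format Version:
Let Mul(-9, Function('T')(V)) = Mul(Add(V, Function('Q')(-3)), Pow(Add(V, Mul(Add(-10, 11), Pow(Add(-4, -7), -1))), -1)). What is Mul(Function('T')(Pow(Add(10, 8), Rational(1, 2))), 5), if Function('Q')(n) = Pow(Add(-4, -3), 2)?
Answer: Add(Rational(-13585, 19593), Mul(Rational(-9900, 2177), Pow(2, Rational(1, 2)))) ≈ -7.1246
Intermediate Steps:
Function('Q')(n) = 49 (Function('Q')(n) = Pow(-7, 2) = 49)
Function('T')(V) = Mul(Rational(-1, 9), Pow(Add(Rational(-1, 11), V), -1), Add(49, V)) (Function('T')(V) = Mul(Rational(-1, 9), Mul(Add(V, 49), Pow(Add(V, Mul(Add(-10, 11), Pow(Add(-4, -7), -1))), -1))) = Mul(Rational(-1, 9), Mul(Add(49, V), Pow(Add(V, Mul(1, Pow(-11, -1))), -1))) = Mul(Rational(-1, 9), Mul(Add(49, V), Pow(Add(V, Mul(1, Rational(-1, 11))), -1))) = Mul(Rational(-1, 9), Mul(Add(49, V), Pow(Add(V, Rational(-1, 11)), -1))) = Mul(Rational(-1, 9), Mul(Add(49, V), Pow(Add(Rational(-1, 11), V), -1))) = Mul(Rational(-1, 9), Mul(Pow(Add(Rational(-1, 11), V), -1), Add(49, V))) = Mul(Rational(-1, 9), Pow(Add(Rational(-1, 11), V), -1), Add(49, V)))
Mul(Function('T')(Pow(Add(10, 8), Rational(1, 2))), 5) = Mul(Mul(Rational(11, 9), Pow(Add(-1, Mul(11, Pow(Add(10, 8), Rational(1, 2)))), -1), Add(-49, Mul(-1, Pow(Add(10, 8), Rational(1, 2))))), 5) = Mul(Mul(Rational(11, 9), Pow(Add(-1, Mul(11, Pow(18, Rational(1, 2)))), -1), Add(-49, Mul(-1, Pow(18, Rational(1, 2))))), 5) = Mul(Mul(Rational(11, 9), Pow(Add(-1, Mul(11, Mul(3, Pow(2, Rational(1, 2))))), -1), Add(-49, Mul(-1, Mul(3, Pow(2, Rational(1, 2)))))), 5) = Mul(Mul(Rational(11, 9), Pow(Add(-1, Mul(33, Pow(2, Rational(1, 2)))), -1), Add(-49, Mul(-3, Pow(2, Rational(1, 2))))), 5) = Mul(Rational(55, 9), Pow(Add(-1, Mul(33, Pow(2, Rational(1, 2)))), -1), Add(-49, Mul(-3, Pow(2, Rational(1, 2)))))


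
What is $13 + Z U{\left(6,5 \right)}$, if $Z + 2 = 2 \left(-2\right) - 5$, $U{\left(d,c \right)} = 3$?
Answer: $-20$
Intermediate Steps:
$Z = -11$ ($Z = -2 + \left(2 \left(-2\right) - 5\right) = -2 - 9 = -11$)
$13 + Z U{\left(6,5 \right)} = 13 - 33 = -20$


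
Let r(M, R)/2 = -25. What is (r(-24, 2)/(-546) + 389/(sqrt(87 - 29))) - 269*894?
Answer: -65652653/273 + 389*sqrt(58)/58 ≈ -2.4043e+5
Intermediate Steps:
r(M, R) = -50 (r(M, R) = 2*(-25) = -50)
(r(-24, 2)/(-546) + 389/(sqrt(87 - 29))) - 269*894 = (-50/(-546) + 389/(sqrt(87 - 29))) - 269*894 = (-50*(-1/546) + 389/(sqrt(58))) - 240486 = (25/273 + 389*(sqrt(58)/58)) - 240486 = (25/273 + 389*sqrt(58)/58) - 240486 = -65652653/273 + 389*sqrt(58)/58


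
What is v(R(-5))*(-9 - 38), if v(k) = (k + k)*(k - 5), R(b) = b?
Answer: -4700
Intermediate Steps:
v(k) = 2*k*(-5 + k) (v(k) = (2*k)*(-5 + k) = 2*k*(-5 + k))
v(R(-5))*(-9 - 38) = (2*(-5)*(-5 - 5))*(-9 - 38) = (2*(-5)*(-10))*(-47) = 100*(-47) = -4700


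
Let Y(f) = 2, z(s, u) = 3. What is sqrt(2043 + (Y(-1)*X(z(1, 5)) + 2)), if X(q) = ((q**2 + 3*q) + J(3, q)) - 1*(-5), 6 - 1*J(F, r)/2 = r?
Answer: sqrt(2103) ≈ 45.858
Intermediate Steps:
J(F, r) = 12 - 2*r
X(q) = 17 + q + q**2 (X(q) = ((q**2 + 3*q) + (12 - 2*q)) - 1*(-5) = (12 + q + q**2) + 5 = 17 + q + q**2)
sqrt(2043 + (Y(-1)*X(z(1, 5)) + 2)) = sqrt(2043 + (2*(17 + 3 + 3**2) + 2)) = sqrt(2043 + (2*(17 + 3 + 9) + 2)) = sqrt(2043 + (2*29 + 2)) = sqrt(2043 + (58 + 2)) = sqrt(2043 + 60) = sqrt(2103)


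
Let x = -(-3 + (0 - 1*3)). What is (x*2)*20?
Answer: 240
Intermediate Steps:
x = 6 (x = -(-3 + (0 - 3)) = -(-3 - 3) = -1*(-6) = 6)
(x*2)*20 = (6*2)*20 = 12*20 = 240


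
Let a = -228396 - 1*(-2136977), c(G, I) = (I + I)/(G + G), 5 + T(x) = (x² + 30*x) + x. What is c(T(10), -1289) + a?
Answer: 772974016/405 ≈ 1.9086e+6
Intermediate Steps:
T(x) = -5 + x² + 31*x (T(x) = -5 + ((x² + 30*x) + x) = -5 + (x² + 31*x) = -5 + x² + 31*x)
c(G, I) = I/G (c(G, I) = (2*I)/((2*G)) = (2*I)*(1/(2*G)) = I/G)
a = 1908581 (a = -228396 + 2136977 = 1908581)
c(T(10), -1289) + a = -1289/(-5 + 10² + 31*10) + 1908581 = -1289/(-5 + 100 + 310) + 1908581 = -1289/405 + 1908581 = 772974016/405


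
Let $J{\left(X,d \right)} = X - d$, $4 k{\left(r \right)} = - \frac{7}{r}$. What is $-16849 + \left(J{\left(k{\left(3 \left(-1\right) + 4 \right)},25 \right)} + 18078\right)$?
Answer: $\frac{4809}{4} \approx 1202.3$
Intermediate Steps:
$k{\left(r \right)} = - \frac{7}{4 r}$ ($k{\left(r \right)} = \frac{\left(-7\right) \frac{1}{r}}{4} = - \frac{7}{4 r}$)
$-16849 + \left(J{\left(k{\left(3 \left(-1\right) + 4 \right)},25 \right)} + 18078\right) = -16849 + \left(\left(- \frac{7}{4 \left(3 \left(-1\right) + 4\right)} - 25\right) + 18078\right) = -16849 + \left(\left(- \frac{7}{4 \left(-3 + 4\right)} - 25\right) + 18078\right) = -16849 + \left(\left(- \frac{7}{4 \cdot 1} - 25\right) + 18078\right) = -16849 + \left(\left(\left(- \frac{7}{4}\right) 1 - 25\right) + 18078\right) = -16849 + \left(\left(- \frac{7}{4} - 25\right) + 18078\right) = -16849 + \left(- \frac{107}{4} + 18078\right) = -16849 + \frac{72205}{4} = \frac{4809}{4}$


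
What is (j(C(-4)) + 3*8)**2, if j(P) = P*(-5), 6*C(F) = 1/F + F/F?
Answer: 34969/64 ≈ 546.39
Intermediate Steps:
C(F) = 1/6 + 1/(6*F) (C(F) = (1/F + F/F)/6 = (1/F + 1)/6 = (1 + 1/F)/6 = 1/6 + 1/(6*F))
j(P) = -5*P
(j(C(-4)) + 3*8)**2 = (-5*(1 - 4)/(6*(-4)) + 3*8)**2 = (-5*(-1)*(-3)/(6*4) + 24)**2 = (-5*1/8 + 24)**2 = (-5/8 + 24)**2 = (187/8)**2 = 34969/64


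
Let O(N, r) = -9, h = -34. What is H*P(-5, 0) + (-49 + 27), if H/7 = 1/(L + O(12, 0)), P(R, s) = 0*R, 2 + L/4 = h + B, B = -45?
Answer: -22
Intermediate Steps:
L = -324 (L = -8 + 4*(-34 - 45) = -8 + 4*(-79) = -8 - 316 = -324)
P(R, s) = 0
H = -7/333 (H = 7/(-324 - 9) = 7/(-333) = 7*(-1/333) = -7/333 ≈ -0.021021)
H*P(-5, 0) + (-49 + 27) = -7/333*0 + (-49 + 27) = 0 - 22 = -22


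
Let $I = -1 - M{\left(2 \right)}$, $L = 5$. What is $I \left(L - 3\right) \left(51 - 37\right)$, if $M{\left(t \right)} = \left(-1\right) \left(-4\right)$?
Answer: $-140$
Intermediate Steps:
$M{\left(t \right)} = 4$
$I = -5$ ($I = -1 - 4 = -5$)
$I \left(L - 3\right) \left(51 - 37\right) = - 5 \left(5 - 3\right) \left(51 - 37\right) = \left(-5\right) 2 \cdot 14 = \left(-10\right) 14 = -140$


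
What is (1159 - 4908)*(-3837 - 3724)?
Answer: 28346189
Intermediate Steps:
(1159 - 4908)*(-3837 - 3724) = -3749*(-7561) = 28346189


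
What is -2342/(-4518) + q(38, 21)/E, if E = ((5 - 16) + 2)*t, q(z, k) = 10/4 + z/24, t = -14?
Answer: 29861/54216 ≈ 0.55078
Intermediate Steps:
q(z, k) = 5/2 + z/24 (q(z, k) = 10*(¼) + z*(1/24) = 5/2 + z/24)
E = 126 (E = ((5 - 16) + 2)*(-14) = (-11 + 2)*(-14) = -9*(-14) = 126)
-2342/(-4518) + q(38, 21)/E = -2342/(-4518) + (5/2 + (1/24)*38)/126 = -2342*(-1/4518) + (5/2 + 19/12)*(1/126) = 1171/2259 + (49/12)*(1/126) = 1171/2259 + 7/216 = 29861/54216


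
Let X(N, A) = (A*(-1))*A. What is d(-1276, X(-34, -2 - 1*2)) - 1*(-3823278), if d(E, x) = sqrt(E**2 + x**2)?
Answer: 3823278 + 4*sqrt(101777) ≈ 3.8246e+6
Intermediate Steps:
X(N, A) = -A**2 (X(N, A) = (-A)*A = -A**2)
d(-1276, X(-34, -2 - 1*2)) - 1*(-3823278) = sqrt((-1276)**2 + (-(-2 - 1*2)**2)**2) - 1*(-3823278) = sqrt(1628176 + (-(-2 - 2)**2)**2) + 3823278 = sqrt(1628176 + (-1*(-4)**2)**2) + 3823278 = sqrt(1628176 + (-1*16)**2) + 3823278 = sqrt(1628176 + (-16)**2) + 3823278 = sqrt(1628176 + 256) + 3823278 = sqrt(1628432) + 3823278 = 4*sqrt(101777) + 3823278 = 3823278 + 4*sqrt(101777)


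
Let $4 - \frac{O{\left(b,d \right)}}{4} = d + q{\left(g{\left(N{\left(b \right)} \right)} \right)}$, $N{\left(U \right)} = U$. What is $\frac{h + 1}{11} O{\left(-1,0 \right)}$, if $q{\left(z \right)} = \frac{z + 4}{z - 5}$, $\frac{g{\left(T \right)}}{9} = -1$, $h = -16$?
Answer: $- \frac{1530}{77} \approx -19.87$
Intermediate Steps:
$g{\left(T \right)} = -9$ ($g{\left(T \right)} = 9 \left(-1\right) = -9$)
$q{\left(z \right)} = \frac{4 + z}{-5 + z}$
$O{\left(b,d \right)} = \frac{102}{7} - 4 d$ ($O{\left(b,d \right)} = 16 - 4 \left(d + \frac{4 - 9}{-5 - 9}\right) = 16 - 4 \left(d + \frac{1}{-14} \left(-5\right)\right) = 16 - 4 \left(d - - \frac{5}{14}\right) = 16 - 4 \left(d + \frac{5}{14}\right) = 16 - 4 \left(\frac{5}{14} + d\right) = 16 - \left(\frac{10}{7} + 4 d\right) = \frac{102}{7} - 4 d$)
$\frac{h + 1}{11} O{\left(-1,0 \right)} = \frac{-16 + 1}{11} \left(\frac{102}{7} - 0\right) = \left(-15\right) \frac{1}{11} \left(\frac{102}{7} + 0\right) = \left(- \frac{15}{11}\right) \frac{102}{7} = - \frac{1530}{77}$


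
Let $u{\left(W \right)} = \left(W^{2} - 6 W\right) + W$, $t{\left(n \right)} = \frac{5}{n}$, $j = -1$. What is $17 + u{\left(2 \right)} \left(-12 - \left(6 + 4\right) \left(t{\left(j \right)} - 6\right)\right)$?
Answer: $-571$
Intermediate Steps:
$u{\left(W \right)} = W^{2} - 5 W$
$17 + u{\left(2 \right)} \left(-12 - \left(6 + 4\right) \left(t{\left(j \right)} - 6\right)\right) = 17 + 2 \left(-5 + 2\right) \left(-12 - \left(6 + 4\right) \left(\frac{5}{-1} - 6\right)\right) = 17 + 2 \left(-3\right) \left(-12 - 10 \left(5 \left(-1\right) - 6\right)\right) = 17 - 6 \left(-12 - 10 \left(-5 - 6\right)\right) = 17 - 6 \left(-12 - 10 \left(-11\right)\right) = 17 - 6 \left(-12 - -110\right) = 17 - 6 \left(-12 + 110\right) = 17 - 588 = -571$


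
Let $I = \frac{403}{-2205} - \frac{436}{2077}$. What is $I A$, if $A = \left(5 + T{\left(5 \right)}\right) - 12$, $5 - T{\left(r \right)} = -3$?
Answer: $- \frac{1798411}{4579785} \approx -0.39268$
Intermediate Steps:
$T{\left(r \right)} = 8$ ($T{\left(r \right)} = 5 - -3 = 5 + 3 = 8$)
$A = 1$ ($A = \left(5 + 8\right) - 12 = 13 - 12 = 1$)
$I = - \frac{1798411}{4579785}$ ($I = 403 \left(- \frac{1}{2205}\right) - \frac{436}{2077} = - \frac{403}{2205} - \frac{436}{2077} = - \frac{1798411}{4579785} \approx -0.39268$)
$I A = \left(- \frac{1798411}{4579785}\right) 1 = - \frac{1798411}{4579785}$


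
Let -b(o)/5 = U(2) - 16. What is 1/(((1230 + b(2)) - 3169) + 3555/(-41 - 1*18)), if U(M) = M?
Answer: -59/113826 ≈ -0.00051834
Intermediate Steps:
b(o) = 70 (b(o) = -5*(2 - 16) = -5*(-14) = 70)
1/(((1230 + b(2)) - 3169) + 3555/(-41 - 1*18)) = 1/(((1230 + 70) - 3169) + 3555/(-41 - 1*18)) = 1/((1300 - 3169) + 3555/(-41 - 18)) = 1/(-1869 + 3555/(-59)) = 1/(-1869 + 3555*(-1/59)) = 1/(-1869 - 3555/59) = 1/(-113826/59) = -59/113826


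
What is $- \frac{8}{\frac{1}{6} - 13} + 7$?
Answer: $\frac{587}{77} \approx 7.6234$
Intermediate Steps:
$- \frac{8}{\frac{1}{6} - 13} + 7 = - \frac{8}{- \frac{77}{6}} + 7 = \left(-8\right) \left(- \frac{6}{77}\right) + 7 = \frac{48}{77} + 7 = \frac{587}{77}$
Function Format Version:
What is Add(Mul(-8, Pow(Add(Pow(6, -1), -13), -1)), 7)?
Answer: Rational(587, 77) ≈ 7.6234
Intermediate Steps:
Add(Mul(-8, Pow(Add(Pow(6, -1), -13), -1)), 7) = Add(Mul(-8, Pow(Add(Rational(1, 6), -13), -1)), 7) = Add(Mul(-8, Pow(Rational(-77, 6), -1)), 7) = Add(Mul(-8, Rational(-6, 77)), 7) = Add(Rational(48, 77), 7) = Rational(587, 77)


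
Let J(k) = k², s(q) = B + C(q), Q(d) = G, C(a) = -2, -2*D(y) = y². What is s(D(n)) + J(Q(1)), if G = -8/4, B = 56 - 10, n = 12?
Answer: 48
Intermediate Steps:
D(y) = -y²/2
B = 46
G = -2 (G = -8*¼ = -2)
Q(d) = -2
s(q) = 44 (s(q) = 46 - 2 = 44)
s(D(n)) + J(Q(1)) = 44 + (-2)² = 44 + 4 = 48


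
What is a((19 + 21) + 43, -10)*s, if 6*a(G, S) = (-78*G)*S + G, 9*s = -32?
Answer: -1037168/27 ≈ -38414.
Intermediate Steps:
s = -32/9 (s = (⅑)*(-32) = -32/9 ≈ -3.5556)
a(G, S) = G/6 - 13*G*S (a(G, S) = ((-78*G)*S + G)/6 = (-78*G*S + G)/6 = (G - 78*G*S)/6 = G/6 - 13*G*S)
a((19 + 21) + 43, -10)*s = (((19 + 21) + 43)*(1 - 78*(-10))/6)*(-32/9) = ((40 + 43)*(1 + 780)/6)*(-32/9) = ((⅙)*83*781)*(-32/9) = (64823/6)*(-32/9) = -1037168/27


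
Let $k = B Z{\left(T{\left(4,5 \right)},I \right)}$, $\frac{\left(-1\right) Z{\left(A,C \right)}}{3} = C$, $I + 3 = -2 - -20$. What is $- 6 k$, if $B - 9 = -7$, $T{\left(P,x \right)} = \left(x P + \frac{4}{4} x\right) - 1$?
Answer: $540$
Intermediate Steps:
$T{\left(P,x \right)} = -1 + x + P x$ ($T{\left(P,x \right)} = \left(P x + 4 \cdot \frac{1}{4} x\right) - 1 = \left(P x + 1 x\right) - 1 = \left(P x + x\right) - 1 = \left(x + P x\right) - 1 = -1 + x + P x$)
$I = 15$ ($I = -3 - -18 = -3 + \left(-2 + 20\right) = -3 + 18 = 15$)
$Z{\left(A,C \right)} = - 3 C$
$B = 2$ ($B = 9 - 7 = 2$)
$k = -90$ ($k = 2 \left(\left(-3\right) 15\right) = 2 \left(-45\right) = -90$)
$- 6 k = \left(-6\right) \left(-90\right) = 540$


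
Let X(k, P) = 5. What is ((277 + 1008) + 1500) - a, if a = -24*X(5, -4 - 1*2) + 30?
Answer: 2875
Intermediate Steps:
a = -90 (a = -24*5 + 30 = -120 + 30 = -90)
((277 + 1008) + 1500) - a = ((277 + 1008) + 1500) - 1*(-90) = (1285 + 1500) + 90 = 2785 + 90 = 2875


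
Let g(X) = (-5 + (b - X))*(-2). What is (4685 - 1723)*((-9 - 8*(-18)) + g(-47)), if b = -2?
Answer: 162910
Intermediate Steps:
g(X) = 14 + 2*X (g(X) = (-5 + (-2 - X))*(-2) = (-7 - X)*(-2) = 14 + 2*X)
(4685 - 1723)*((-9 - 8*(-18)) + g(-47)) = (4685 - 1723)*((-9 - 8*(-18)) + (14 + 2*(-47))) = 2962*((-9 + 144) + (14 - 94)) = 2962*(135 - 80) = 2962*55 = 162910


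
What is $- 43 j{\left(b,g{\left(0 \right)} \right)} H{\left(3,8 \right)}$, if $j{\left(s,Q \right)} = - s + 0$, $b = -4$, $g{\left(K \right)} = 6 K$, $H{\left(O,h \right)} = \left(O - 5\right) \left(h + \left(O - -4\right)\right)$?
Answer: $5160$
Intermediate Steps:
$H{\left(O,h \right)} = \left(-5 + O\right) \left(4 + O + h\right)$ ($H{\left(O,h \right)} = \left(-5 + O\right) \left(h + \left(O + 4\right)\right) = \left(-5 + O\right) \left(h + \left(4 + O\right)\right) = \left(-5 + O\right) \left(4 + O + h\right)$)
$j{\left(s,Q \right)} = - s$
$- 43 j{\left(b,g{\left(0 \right)} \right)} H{\left(3,8 \right)} = - 43 \left(\left(-1\right) \left(-4\right)\right) \left(-20 + 3^{2} - 3 - 40 + 3 \cdot 8\right) = \left(-43\right) 4 \left(-20 + 9 - 3 - 40 + 24\right) = \left(-172\right) \left(-30\right) = 5160$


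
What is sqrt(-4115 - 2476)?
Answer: 13*I*sqrt(39) ≈ 81.185*I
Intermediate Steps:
sqrt(-4115 - 2476) = sqrt(-6591) = 13*I*sqrt(39)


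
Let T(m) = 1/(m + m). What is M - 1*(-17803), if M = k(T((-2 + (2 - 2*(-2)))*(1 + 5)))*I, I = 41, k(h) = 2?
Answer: 17885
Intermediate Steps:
T(m) = 1/(2*m)
M = 82 (M = 2*41 = 82)
M - 1*(-17803) = 82 - 1*(-17803) = 82 + 17803 = 17885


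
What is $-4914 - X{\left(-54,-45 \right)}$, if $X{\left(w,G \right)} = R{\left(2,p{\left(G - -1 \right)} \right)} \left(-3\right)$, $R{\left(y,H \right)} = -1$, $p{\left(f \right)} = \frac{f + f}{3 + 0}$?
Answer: $-4917$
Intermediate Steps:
$p{\left(f \right)} = \frac{2 f}{3}$
$X{\left(w,G \right)} = 3$ ($X{\left(w,G \right)} = \left(-1\right) \left(-3\right) = 3$)
$-4914 - X{\left(-54,-45 \right)} = -4914 - 3 = -4917$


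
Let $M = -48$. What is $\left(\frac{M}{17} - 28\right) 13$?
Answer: $- \frac{6812}{17} \approx -400.71$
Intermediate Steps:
$\left(\frac{M}{17} - 28\right) 13 = \left(- \frac{48}{17} - 28\right) 13 = \left(- \frac{524}{17}\right) 13 = - \frac{6812}{17}$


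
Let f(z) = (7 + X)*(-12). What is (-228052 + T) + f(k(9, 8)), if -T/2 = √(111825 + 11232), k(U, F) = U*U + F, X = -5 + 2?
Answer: -228100 - 66*√113 ≈ -2.2880e+5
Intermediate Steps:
X = -3
k(U, F) = F + U² (k(U, F) = U² + F = F + U²)
f(z) = -48 (f(z) = (7 - 3)*(-12) = 4*(-12) = -48)
T = -66*√113 (T = -2*√(111825 + 11232) = -66*√113 ≈ -701.59)
(-228052 + T) + f(k(9, 8)) = (-228052 - 66*√113) - 48 = -228100 - 66*√113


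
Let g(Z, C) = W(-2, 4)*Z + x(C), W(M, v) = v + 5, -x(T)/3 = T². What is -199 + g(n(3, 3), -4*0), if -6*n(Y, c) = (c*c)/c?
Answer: -407/2 ≈ -203.50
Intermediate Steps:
x(T) = -3*T²
W(M, v) = 5 + v
n(Y, c) = -c/6 (n(Y, c) = -c*c/(6*c) = -c²/(6*c) = -c/6)
g(Z, C) = -3*C² + 9*Z (g(Z, C) = (5 + 4)*Z - 3*C² = 9*Z - 3*C² = -3*C² + 9*Z)
-199 + g(n(3, 3), -4*0) = -199 + (-3*(-4*0)² + 9*(-⅙*3)) = -199 + (-3*0² + 9*(-½)) = -199 + (-3*0 - 9/2) = -199 + (0 - 9/2) = -199 - 9/2 = -407/2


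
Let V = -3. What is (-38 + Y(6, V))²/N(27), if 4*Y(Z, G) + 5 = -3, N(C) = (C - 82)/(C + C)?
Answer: -17280/11 ≈ -1570.9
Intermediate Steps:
N(C) = (-82 + C)/(2*C) (N(C) = (-82 + C)/((2*C)) = (-82 + C)*(1/(2*C)) = (-82 + C)/(2*C))
Y(Z, G) = -2 (Y(Z, G) = -5/4 + (¼)*(-3) = -5/4 - ¾ = -2)
(-38 + Y(6, V))²/N(27) = (-38 - 2)²/(((½)*(-82 + 27)/27)) = (-40)²/(((½)*(1/27)*(-55))) = 1600/(-55/54) = 1600*(-54/55) = -17280/11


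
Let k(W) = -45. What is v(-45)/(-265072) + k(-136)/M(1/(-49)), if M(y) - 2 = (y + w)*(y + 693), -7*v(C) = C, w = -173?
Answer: 93761796105/267075833254832 ≈ 0.00035107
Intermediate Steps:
v(C) = -C/7
M(y) = 2 + (-173 + y)*(693 + y) (M(y) = 2 + (y - 173)*(y + 693) = 2 + (-173 + y)*(693 + y))
v(-45)/(-265072) + k(-136)/M(1/(-49)) = -⅐*(-45)/(-265072) - 45/(-119887 + (1/(-49))² + 520/(-49)) = (45/7)*(-1/265072) - 45/(-119887 + (-1/49)² + 520*(-1/49)) = -45/1855504 - 45/(-119887 + 1/2401 - 520/49) = -45/1855504 - 45/(-287874166/2401) = -45/1855504 - 45*(-2401/287874166) = -45/1855504 + 108045/287874166 = 93761796105/267075833254832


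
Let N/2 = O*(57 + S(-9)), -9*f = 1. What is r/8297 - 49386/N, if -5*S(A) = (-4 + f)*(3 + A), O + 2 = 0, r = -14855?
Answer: 3049963805/12959914 ≈ 235.34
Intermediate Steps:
f = -⅑ (f = -⅑*1 = -⅑ ≈ -0.11111)
O = -2 (O = -2 + 0 = -2)
S(A) = 37/15 + 37*A/45 (S(A) = -(-4 - ⅑)*(3 + A)/5 = -(-37)*(3 + A)/45 = -(-37/3 - 37*A/9)/5 = 37/15 + 37*A/45)
N = -3124/15 (N = 2*(-2*(57 + (37/15 + (37/45)*(-9)))) = 2*(-2*(57 + (37/15 - 37/5))) = 2*(-2*(57 - 74/15)) = 2*(-2*781/15) = 2*(-1562/15) = -3124/15 ≈ -208.27)
r/8297 - 49386/N = -14855/8297 - 49386/(-3124/15) = -14855*1/8297 - 49386*(-15/3124) = -14855/8297 + 370395/1562 = 3049963805/12959914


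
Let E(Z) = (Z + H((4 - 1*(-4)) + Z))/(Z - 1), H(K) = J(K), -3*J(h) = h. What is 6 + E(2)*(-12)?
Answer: 22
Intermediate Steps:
J(h) = -h/3
H(K) = -K/3
E(Z) = (-8/3 + 2*Z/3)/(-1 + Z) (E(Z) = (Z - ((4 - 1*(-4)) + Z)/3)/(Z - 1) = (Z - ((4 + 4) + Z)/3)/(-1 + Z) = (Z - (8 + Z)/3)/(-1 + Z) = (Z + (-8/3 - Z/3))/(-1 + Z) = (-8/3 + 2*Z/3)/(-1 + Z))
6 + E(2)*(-12) = 6 + (2*(-4 + 2)/(3*(-1 + 2)))*(-12) = 6 + ((⅔)*(-2)/1)*(-12) = 6 + ((⅔)*1*(-2))*(-12) = 6 - 4/3*(-12) = 6 + 16 = 22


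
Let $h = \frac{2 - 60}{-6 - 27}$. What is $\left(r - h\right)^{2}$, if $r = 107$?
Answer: $\frac{12061729}{1089} \approx 11076.0$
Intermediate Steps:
$h = \frac{58}{33}$ ($h = - \frac{58}{-33} = \left(-58\right) \left(- \frac{1}{33}\right) = \frac{58}{33} \approx 1.7576$)
$\left(r - h\right)^{2} = \left(107 - \frac{58}{33}\right)^{2} = \left(\frac{3473}{33}\right)^{2} = \frac{12061729}{1089}$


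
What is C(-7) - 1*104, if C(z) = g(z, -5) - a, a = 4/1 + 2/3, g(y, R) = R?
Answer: -341/3 ≈ -113.67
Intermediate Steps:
a = 14/3 (a = 4*1 + 2*(1/3) = 4 + 2/3 = 14/3 ≈ 4.6667)
C(z) = -29/3 (C(z) = -5 - 1*14/3 = -5 - 14/3 = -29/3)
C(-7) - 1*104 = -29/3 - 1*104 = -29/3 - 104 = -341/3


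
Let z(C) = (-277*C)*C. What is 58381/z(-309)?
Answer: -58381/26448237 ≈ -0.0022074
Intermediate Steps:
z(C) = -277*C²
58381/z(-309) = 58381/((-277*(-309)²)) = 58381/((-277*95481)) = 58381/(-26448237) = 58381*(-1/26448237) = -58381/26448237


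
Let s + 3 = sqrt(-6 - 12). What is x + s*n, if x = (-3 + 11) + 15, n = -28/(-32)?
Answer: 163/8 + 21*I*sqrt(2)/8 ≈ 20.375 + 3.7123*I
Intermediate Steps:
n = 7/8 (n = -28*(-1/32) = 7/8 ≈ 0.87500)
s = -3 + 3*I*sqrt(2) (s = -3 + sqrt(-6 - 12) = -3 + sqrt(-18) = -3 + 3*I*sqrt(2) ≈ -3.0 + 4.2426*I)
x = 23 (x = 8 + 15 = 23)
x + s*n = 23 + (-3 + 3*I*sqrt(2))*(7/8) = 23 + (-21/8 + 21*I*sqrt(2)/8) = 163/8 + 21*I*sqrt(2)/8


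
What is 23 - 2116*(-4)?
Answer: 8487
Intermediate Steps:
23 - 2116*(-4) = 23 - 46*(-184) = 23 + 8464 = 8487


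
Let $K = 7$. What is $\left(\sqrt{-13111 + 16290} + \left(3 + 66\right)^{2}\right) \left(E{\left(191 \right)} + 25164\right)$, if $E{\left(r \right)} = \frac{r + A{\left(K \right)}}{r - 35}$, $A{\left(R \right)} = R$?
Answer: $\frac{3115108017}{26} + \frac{11123049 \sqrt{11}}{26} \approx 1.2123 \cdot 10^{8}$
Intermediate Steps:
$E{\left(r \right)} = \frac{7 + r}{-35 + r}$ ($E{\left(r \right)} = \frac{r + 7}{r - 35} = \frac{7 + r}{-35 + r}$)
$\left(\sqrt{-13111 + 16290} + \left(3 + 66\right)^{2}\right) \left(E{\left(191 \right)} + 25164\right) = \left(\sqrt{-13111 + 16290} + \left(3 + 66\right)^{2}\right) \left(\frac{7 + 191}{-35 + 191} + 25164\right) = \left(\sqrt{3179} + 69^{2}\right) \left(\frac{1}{156} \cdot 198 + 25164\right) = \left(17 \sqrt{11} + 4761\right) \left(\frac{1}{156} \cdot 198 + 25164\right) = \left(4761 + 17 \sqrt{11}\right) \left(\frac{33}{26} + 25164\right) = \left(4761 + 17 \sqrt{11}\right) \frac{654297}{26} = \frac{3115108017}{26} + \frac{11123049 \sqrt{11}}{26}$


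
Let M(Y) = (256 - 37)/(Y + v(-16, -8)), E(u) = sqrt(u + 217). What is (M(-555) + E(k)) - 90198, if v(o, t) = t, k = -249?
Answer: -50781693/563 + 4*I*sqrt(2) ≈ -90198.0 + 5.6569*I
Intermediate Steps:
E(u) = sqrt(217 + u)
M(Y) = 219/(-8 + Y) (M(Y) = (256 - 37)/(Y - 8) = 219/(-8 + Y))
(M(-555) + E(k)) - 90198 = (219/(-8 - 555) + sqrt(217 - 249)) - 90198 = (219/(-563) + sqrt(-32)) - 90198 = (219*(-1/563) + 4*I*sqrt(2)) - 90198 = (-219/563 + 4*I*sqrt(2)) - 90198 = -50781693/563 + 4*I*sqrt(2)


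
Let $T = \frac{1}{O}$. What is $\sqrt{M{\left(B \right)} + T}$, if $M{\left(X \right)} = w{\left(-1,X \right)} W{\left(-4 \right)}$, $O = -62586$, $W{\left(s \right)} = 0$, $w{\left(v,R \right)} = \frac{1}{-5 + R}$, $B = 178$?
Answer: $\frac{i \sqrt{6954}}{20862} \approx 0.0039973 i$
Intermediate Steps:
$T = - \frac{1}{62586}$ ($T = \frac{1}{-62586} = - \frac{1}{62586} \approx -1.5978 \cdot 10^{-5}$)
$M{\left(X \right)} = 0$ ($M{\left(X \right)} = \frac{1}{-5 + X} 0 = 0$)
$\sqrt{M{\left(B \right)} + T} = \sqrt{0 - \frac{1}{62586}} = \sqrt{- \frac{1}{62586}} = \frac{i \sqrt{6954}}{20862}$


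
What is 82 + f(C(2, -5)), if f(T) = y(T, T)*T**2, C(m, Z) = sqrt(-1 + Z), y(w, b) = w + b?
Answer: 82 - 12*I*sqrt(6) ≈ 82.0 - 29.394*I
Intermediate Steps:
y(w, b) = b + w
f(T) = 2*T**3 (f(T) = (T + T)*T**2 = (2*T)*T**2 = 2*T**3)
82 + f(C(2, -5)) = 82 + 2*(sqrt(-1 - 5))**3 = 82 + 2*(sqrt(-6))**3 = 82 + 2*(I*sqrt(6))**3 = 82 + 2*(-6*I*sqrt(6)) = 82 - 12*I*sqrt(6)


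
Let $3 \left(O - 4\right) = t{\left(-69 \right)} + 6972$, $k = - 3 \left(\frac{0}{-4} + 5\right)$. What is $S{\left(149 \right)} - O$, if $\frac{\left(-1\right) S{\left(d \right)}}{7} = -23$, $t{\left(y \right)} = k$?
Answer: $-2162$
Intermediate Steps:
$k = -15$ ($k = - 3 \left(0 \left(- \frac{1}{4}\right) + 5\right) = - 3 \left(0 + 5\right) = \left(-3\right) 5 = -15$)
$t{\left(y \right)} = -15$
$S{\left(d \right)} = 161$ ($S{\left(d \right)} = \left(-7\right) \left(-23\right) = 161$)
$O = 2323$ ($O = 4 + \frac{-15 + 6972}{3} = 4 + \frac{1}{3} \cdot 6957 = 4 + 2319 = 2323$)
$S{\left(149 \right)} - O = 161 - 2323 = -2162$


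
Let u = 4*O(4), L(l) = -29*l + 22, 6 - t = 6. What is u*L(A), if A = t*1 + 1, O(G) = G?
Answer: -112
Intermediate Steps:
t = 0 (t = 6 - 1*6 = 6 - 6 = 0)
A = 1 (A = 0*1 + 1 = 0 + 1 = 1)
L(l) = 22 - 29*l
u = 16 (u = 4*4 = 16)
u*L(A) = 16*(22 - 29*1) = 16*(22 - 29) = 16*(-7) = -112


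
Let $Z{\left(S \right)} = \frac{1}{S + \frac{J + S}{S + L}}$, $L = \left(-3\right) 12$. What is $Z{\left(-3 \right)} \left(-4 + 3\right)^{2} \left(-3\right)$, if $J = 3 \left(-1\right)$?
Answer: $\frac{39}{37} \approx 1.0541$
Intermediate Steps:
$J = -3$
$L = -36$
$Z{\left(S \right)} = \frac{1}{S + \frac{-3 + S}{-36 + S}}$ ($Z{\left(S \right)} = \frac{1}{S + \frac{-3 + S}{S - 36}} = \frac{1}{S + \frac{-3 + S}{-36 + S}}$)
$Z{\left(-3 \right)} \left(-4 + 3\right)^{2} \left(-3\right) = \frac{-36 - 3}{-3 + \left(-3\right)^{2} - -105} \left(-4 + 3\right)^{2} \left(-3\right) = \frac{1}{-3 + 9 + 105} \left(-39\right) \left(-1\right)^{2} \left(-3\right) = \frac{1}{111} \left(-39\right) 1 \left(-3\right) = \frac{1}{111} \left(-39\right) \left(-3\right) = \left(- \frac{13}{37}\right) \left(-3\right) = \frac{39}{37}$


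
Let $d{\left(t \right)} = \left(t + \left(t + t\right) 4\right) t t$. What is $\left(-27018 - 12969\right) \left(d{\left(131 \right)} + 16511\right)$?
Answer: $-809709958710$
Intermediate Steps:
$d{\left(t \right)} = 9 t^{3}$ ($d{\left(t \right)} = \left(t + 2 t 4\right) t^{2} = \left(t + 8 t\right) t^{2} = 9 t t^{2} = 9 t^{3}$)
$\left(-27018 - 12969\right) \left(d{\left(131 \right)} + 16511\right) = \left(-27018 - 12969\right) \left(9 \cdot 131^{3} + 16511\right) = - 39987 \left(9 \cdot 2248091 + 16511\right) = - 39987 \left(20232819 + 16511\right) = \left(-39987\right) 20249330 = -809709958710$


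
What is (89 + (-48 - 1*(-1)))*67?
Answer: 2814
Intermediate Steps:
(89 + (-48 - 1*(-1)))*67 = (89 + (-48 + 1))*67 = (89 - 47)*67 = 42*67 = 2814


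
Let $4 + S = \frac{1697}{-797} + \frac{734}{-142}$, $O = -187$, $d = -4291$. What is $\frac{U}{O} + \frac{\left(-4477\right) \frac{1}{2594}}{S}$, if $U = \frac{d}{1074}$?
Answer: $\frac{28998316065199}{166538122773924} \approx 0.17412$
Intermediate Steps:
$S = - \frac{639334}{56587}$ ($S = -4 + \left(\frac{1697}{-797} + \frac{734}{-142}\right) = -4 + \left(1697 \left(- \frac{1}{797}\right) + 734 \left(- \frac{1}{142}\right)\right) = -4 - \frac{412986}{56587} = - \frac{639334}{56587} \approx -11.298$)
$U = - \frac{4291}{1074} \approx -3.9953$
$\frac{U}{O} + \frac{\left(-4477\right) \frac{1}{2594}}{S} = - \frac{4291}{1074 \left(-187\right)} + \frac{\left(-4477\right) \frac{1}{2594}}{- \frac{639334}{56587}} = \left(- \frac{4291}{1074}\right) \left(- \frac{1}{187}\right) + \left(-4477\right) \frac{1}{2594} \left(- \frac{56587}{639334}\right) = \frac{4291}{200838} - - \frac{253339999}{1658432396} = \frac{4291}{200838} + \frac{253339999}{1658432396} = \frac{28998316065199}{166538122773924}$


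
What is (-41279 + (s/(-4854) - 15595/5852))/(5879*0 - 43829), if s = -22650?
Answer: 195416373827/207498232172 ≈ 0.94177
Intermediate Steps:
(-41279 + (s/(-4854) - 15595/5852))/(5879*0 - 43829) = (-41279 + (-22650/(-4854) - 15595/5852))/(5879*0 - 43829) = (-41279 + (-22650*(-1/4854) - 15595*1/5852))/(0 - 43829) = (-41279 + (3775/809 - 15595/5852))/(-43829) = (-41279 + 9474945/4734268)*(-1/43829) = -195416373827/4734268*(-1/43829) = 195416373827/207498232172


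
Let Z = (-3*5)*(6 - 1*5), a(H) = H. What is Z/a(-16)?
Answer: 15/16 ≈ 0.93750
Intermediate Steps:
Z = -15 (Z = -15*(6 - 5) = -15*1 = -15)
Z/a(-16) = -15/(-16) = -15*(-1/16) = 15/16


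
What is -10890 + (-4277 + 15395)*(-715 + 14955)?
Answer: 158309430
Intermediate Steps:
-10890 + (-4277 + 15395)*(-715 + 14955) = -10890 + 11118*14240 = -10890 + 158320320 = 158309430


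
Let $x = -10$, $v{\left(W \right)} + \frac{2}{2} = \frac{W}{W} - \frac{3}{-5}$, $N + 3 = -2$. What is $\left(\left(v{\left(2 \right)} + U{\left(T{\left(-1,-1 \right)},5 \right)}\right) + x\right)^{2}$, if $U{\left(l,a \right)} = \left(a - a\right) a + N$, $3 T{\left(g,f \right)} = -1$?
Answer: $\frac{5184}{25} \approx 207.36$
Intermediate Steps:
$N = -5$ ($N = -3 - 2 = -5$)
$T{\left(g,f \right)} = - \frac{1}{3}$ ($T{\left(g,f \right)} = \frac{1}{3} \left(-1\right) = - \frac{1}{3}$)
$v{\left(W \right)} = \frac{3}{5}$ ($v{\left(W \right)} = -1 + \left(\frac{W}{W} - \frac{3}{-5}\right) = -1 + \left(1 - - \frac{3}{5}\right) = -1 + \left(1 + \frac{3}{5}\right) = -1 + \frac{8}{5} = \frac{3}{5}$)
$U{\left(l,a \right)} = -5$ ($U{\left(l,a \right)} = \left(a - a\right) a - 5 = 0 a - 5 = 0 - 5 = -5$)
$\left(\left(v{\left(2 \right)} + U{\left(T{\left(-1,-1 \right)},5 \right)}\right) + x\right)^{2} = \left(\left(\frac{3}{5} - 5\right) - 10\right)^{2} = \left(- \frac{22}{5} - 10\right)^{2} = \left(- \frac{72}{5}\right)^{2} = \frac{5184}{25}$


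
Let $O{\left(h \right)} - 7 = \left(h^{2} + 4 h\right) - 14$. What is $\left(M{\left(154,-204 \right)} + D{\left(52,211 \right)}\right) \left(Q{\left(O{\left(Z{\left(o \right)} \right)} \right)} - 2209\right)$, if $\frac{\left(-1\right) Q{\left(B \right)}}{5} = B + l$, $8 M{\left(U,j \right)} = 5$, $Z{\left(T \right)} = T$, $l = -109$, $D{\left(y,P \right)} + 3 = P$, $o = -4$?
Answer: $- \frac{2718801}{8} \approx -3.3985 \cdot 10^{5}$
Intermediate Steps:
$D{\left(y,P \right)} = -3 + P$
$M{\left(U,j \right)} = \frac{5}{8}$ ($M{\left(U,j \right)} = \frac{1}{8} \cdot 5 = \frac{5}{8}$)
$O{\left(h \right)} = -7 + h^{2} + 4 h$ ($O{\left(h \right)} = 7 - \left(14 - h^{2} - 4 h\right) = 7 + \left(-14 + h^{2} + 4 h\right) = -7 + h^{2} + 4 h$)
$Q{\left(B \right)} = 545 - 5 B$ ($Q{\left(B \right)} = - 5 \left(B - 109\right) = - 5 \left(-109 + B\right) = 545 - 5 B$)
$\left(M{\left(154,-204 \right)} + D{\left(52,211 \right)}\right) \left(Q{\left(O{\left(Z{\left(o \right)} \right)} \right)} - 2209\right) = \left(\frac{5}{8} + \left(-3 + 211\right)\right) \left(\left(545 - 5 \left(-7 + \left(-4\right)^{2} + 4 \left(-4\right)\right)\right) - 2209\right) = \left(\frac{5}{8} + 208\right) \left(\left(545 - 5 \left(-7 + 16 - 16\right)\right) - 2209\right) = \frac{1669 \left(\left(545 - -35\right) - 2209\right)}{8} = \frac{1669 \left(\left(545 + 35\right) - 2209\right)}{8} = \frac{1669 \left(580 - 2209\right)}{8} = \frac{1669}{8} \left(-1629\right) = - \frac{2718801}{8}$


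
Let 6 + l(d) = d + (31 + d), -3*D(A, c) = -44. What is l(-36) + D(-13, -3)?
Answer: -97/3 ≈ -32.333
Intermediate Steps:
D(A, c) = 44/3 (D(A, c) = -⅓*(-44) = 44/3)
l(d) = 25 + 2*d (l(d) = -6 + (d + (31 + d)) = -6 + (31 + 2*d) = 25 + 2*d)
l(-36) + D(-13, -3) = (25 + 2*(-36)) + 44/3 = (25 - 72) + 44/3 = -47 + 44/3 = -97/3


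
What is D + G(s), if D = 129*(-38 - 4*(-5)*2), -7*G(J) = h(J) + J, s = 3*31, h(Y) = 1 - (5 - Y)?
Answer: 232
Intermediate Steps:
h(Y) = -4 + Y (h(Y) = 1 + (-5 + Y) = -4 + Y)
s = 93
G(J) = 4/7 - 2*J/7 (G(J) = -((-4 + J) + J)/7 = -(-4 + 2*J)/7 = 4/7 - 2*J/7)
D = 258 (D = 129*(-38 - (-20)*2) = 129*(-38 - 1*(-40)) = 129*(-38 + 40) = 129*2 = 258)
D + G(s) = 258 + (4/7 - 2/7*93) = 258 + (4/7 - 186/7) = 258 - 26 = 232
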